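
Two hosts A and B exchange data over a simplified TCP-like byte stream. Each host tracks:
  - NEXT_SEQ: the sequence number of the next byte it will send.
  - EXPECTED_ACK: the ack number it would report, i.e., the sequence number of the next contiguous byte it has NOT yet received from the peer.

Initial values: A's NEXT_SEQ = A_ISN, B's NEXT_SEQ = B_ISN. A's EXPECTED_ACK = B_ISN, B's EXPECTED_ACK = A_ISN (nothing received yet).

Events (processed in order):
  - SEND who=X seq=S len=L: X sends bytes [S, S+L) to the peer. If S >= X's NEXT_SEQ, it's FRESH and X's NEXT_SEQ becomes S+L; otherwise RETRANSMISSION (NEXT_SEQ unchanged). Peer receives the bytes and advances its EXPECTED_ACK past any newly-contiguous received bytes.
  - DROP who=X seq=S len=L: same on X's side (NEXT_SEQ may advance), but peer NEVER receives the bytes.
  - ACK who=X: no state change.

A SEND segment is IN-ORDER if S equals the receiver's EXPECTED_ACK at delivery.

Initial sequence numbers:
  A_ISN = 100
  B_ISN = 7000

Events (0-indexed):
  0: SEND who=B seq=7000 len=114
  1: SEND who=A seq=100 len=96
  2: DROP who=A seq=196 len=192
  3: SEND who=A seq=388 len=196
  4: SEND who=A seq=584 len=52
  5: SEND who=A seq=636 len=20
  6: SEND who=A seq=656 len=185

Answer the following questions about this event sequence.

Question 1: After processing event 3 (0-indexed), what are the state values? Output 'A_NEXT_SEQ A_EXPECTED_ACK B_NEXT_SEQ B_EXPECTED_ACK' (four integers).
After event 0: A_seq=100 A_ack=7114 B_seq=7114 B_ack=100
After event 1: A_seq=196 A_ack=7114 B_seq=7114 B_ack=196
After event 2: A_seq=388 A_ack=7114 B_seq=7114 B_ack=196
After event 3: A_seq=584 A_ack=7114 B_seq=7114 B_ack=196

584 7114 7114 196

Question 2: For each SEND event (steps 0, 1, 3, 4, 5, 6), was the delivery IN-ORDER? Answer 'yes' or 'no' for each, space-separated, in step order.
Answer: yes yes no no no no

Derivation:
Step 0: SEND seq=7000 -> in-order
Step 1: SEND seq=100 -> in-order
Step 3: SEND seq=388 -> out-of-order
Step 4: SEND seq=584 -> out-of-order
Step 5: SEND seq=636 -> out-of-order
Step 6: SEND seq=656 -> out-of-order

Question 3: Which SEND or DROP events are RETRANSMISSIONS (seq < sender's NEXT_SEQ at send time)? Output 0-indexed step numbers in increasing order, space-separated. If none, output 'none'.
Answer: none

Derivation:
Step 0: SEND seq=7000 -> fresh
Step 1: SEND seq=100 -> fresh
Step 2: DROP seq=196 -> fresh
Step 3: SEND seq=388 -> fresh
Step 4: SEND seq=584 -> fresh
Step 5: SEND seq=636 -> fresh
Step 6: SEND seq=656 -> fresh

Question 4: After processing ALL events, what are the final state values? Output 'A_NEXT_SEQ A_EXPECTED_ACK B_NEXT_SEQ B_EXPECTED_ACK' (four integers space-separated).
Answer: 841 7114 7114 196

Derivation:
After event 0: A_seq=100 A_ack=7114 B_seq=7114 B_ack=100
After event 1: A_seq=196 A_ack=7114 B_seq=7114 B_ack=196
After event 2: A_seq=388 A_ack=7114 B_seq=7114 B_ack=196
After event 3: A_seq=584 A_ack=7114 B_seq=7114 B_ack=196
After event 4: A_seq=636 A_ack=7114 B_seq=7114 B_ack=196
After event 5: A_seq=656 A_ack=7114 B_seq=7114 B_ack=196
After event 6: A_seq=841 A_ack=7114 B_seq=7114 B_ack=196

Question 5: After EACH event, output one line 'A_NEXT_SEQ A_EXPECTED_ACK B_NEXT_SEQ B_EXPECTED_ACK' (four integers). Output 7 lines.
100 7114 7114 100
196 7114 7114 196
388 7114 7114 196
584 7114 7114 196
636 7114 7114 196
656 7114 7114 196
841 7114 7114 196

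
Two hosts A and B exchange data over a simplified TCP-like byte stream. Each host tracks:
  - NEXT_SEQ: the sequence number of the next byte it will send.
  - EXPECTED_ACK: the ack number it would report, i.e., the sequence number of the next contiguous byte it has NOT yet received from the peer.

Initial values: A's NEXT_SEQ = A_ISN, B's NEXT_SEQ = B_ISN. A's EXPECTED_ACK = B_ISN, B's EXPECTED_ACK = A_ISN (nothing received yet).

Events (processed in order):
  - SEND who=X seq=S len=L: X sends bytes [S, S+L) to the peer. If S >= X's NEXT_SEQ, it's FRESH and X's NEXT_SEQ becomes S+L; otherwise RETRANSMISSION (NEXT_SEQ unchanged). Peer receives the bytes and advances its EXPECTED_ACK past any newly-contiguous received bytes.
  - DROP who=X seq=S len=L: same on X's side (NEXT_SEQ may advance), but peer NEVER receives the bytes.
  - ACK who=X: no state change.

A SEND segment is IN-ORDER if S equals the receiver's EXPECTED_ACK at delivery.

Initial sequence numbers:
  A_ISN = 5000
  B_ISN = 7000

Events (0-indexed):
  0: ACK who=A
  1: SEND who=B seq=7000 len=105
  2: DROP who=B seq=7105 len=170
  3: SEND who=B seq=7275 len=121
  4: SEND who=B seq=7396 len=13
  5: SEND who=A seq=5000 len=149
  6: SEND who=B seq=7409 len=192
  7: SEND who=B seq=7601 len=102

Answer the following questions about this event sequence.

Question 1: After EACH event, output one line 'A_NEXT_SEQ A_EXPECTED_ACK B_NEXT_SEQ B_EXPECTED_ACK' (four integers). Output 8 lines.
5000 7000 7000 5000
5000 7105 7105 5000
5000 7105 7275 5000
5000 7105 7396 5000
5000 7105 7409 5000
5149 7105 7409 5149
5149 7105 7601 5149
5149 7105 7703 5149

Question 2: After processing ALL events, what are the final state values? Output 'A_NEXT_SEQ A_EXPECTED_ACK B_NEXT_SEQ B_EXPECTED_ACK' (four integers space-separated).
Answer: 5149 7105 7703 5149

Derivation:
After event 0: A_seq=5000 A_ack=7000 B_seq=7000 B_ack=5000
After event 1: A_seq=5000 A_ack=7105 B_seq=7105 B_ack=5000
After event 2: A_seq=5000 A_ack=7105 B_seq=7275 B_ack=5000
After event 3: A_seq=5000 A_ack=7105 B_seq=7396 B_ack=5000
After event 4: A_seq=5000 A_ack=7105 B_seq=7409 B_ack=5000
After event 5: A_seq=5149 A_ack=7105 B_seq=7409 B_ack=5149
After event 6: A_seq=5149 A_ack=7105 B_seq=7601 B_ack=5149
After event 7: A_seq=5149 A_ack=7105 B_seq=7703 B_ack=5149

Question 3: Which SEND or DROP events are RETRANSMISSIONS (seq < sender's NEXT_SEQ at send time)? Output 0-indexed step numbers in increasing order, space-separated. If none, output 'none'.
Answer: none

Derivation:
Step 1: SEND seq=7000 -> fresh
Step 2: DROP seq=7105 -> fresh
Step 3: SEND seq=7275 -> fresh
Step 4: SEND seq=7396 -> fresh
Step 5: SEND seq=5000 -> fresh
Step 6: SEND seq=7409 -> fresh
Step 7: SEND seq=7601 -> fresh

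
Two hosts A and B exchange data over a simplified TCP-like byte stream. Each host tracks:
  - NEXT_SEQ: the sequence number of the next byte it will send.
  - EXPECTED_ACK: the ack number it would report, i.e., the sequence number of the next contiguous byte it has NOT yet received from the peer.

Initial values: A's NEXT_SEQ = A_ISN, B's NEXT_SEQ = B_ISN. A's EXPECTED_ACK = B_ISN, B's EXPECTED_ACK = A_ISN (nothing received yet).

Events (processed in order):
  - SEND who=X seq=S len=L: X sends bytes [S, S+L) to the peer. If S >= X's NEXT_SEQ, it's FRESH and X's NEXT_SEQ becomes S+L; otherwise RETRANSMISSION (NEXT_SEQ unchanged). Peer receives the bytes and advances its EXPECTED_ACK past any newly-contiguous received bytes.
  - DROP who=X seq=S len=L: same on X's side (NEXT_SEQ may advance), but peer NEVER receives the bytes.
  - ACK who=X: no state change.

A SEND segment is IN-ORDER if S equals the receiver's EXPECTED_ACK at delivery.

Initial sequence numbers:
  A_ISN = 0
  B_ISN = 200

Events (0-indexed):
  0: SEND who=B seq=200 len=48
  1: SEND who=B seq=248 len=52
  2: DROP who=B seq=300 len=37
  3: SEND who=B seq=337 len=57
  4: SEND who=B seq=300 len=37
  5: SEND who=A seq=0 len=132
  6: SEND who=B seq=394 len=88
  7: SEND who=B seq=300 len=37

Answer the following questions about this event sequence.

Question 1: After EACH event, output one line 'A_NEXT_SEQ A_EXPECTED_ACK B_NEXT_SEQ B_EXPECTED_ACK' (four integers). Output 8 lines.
0 248 248 0
0 300 300 0
0 300 337 0
0 300 394 0
0 394 394 0
132 394 394 132
132 482 482 132
132 482 482 132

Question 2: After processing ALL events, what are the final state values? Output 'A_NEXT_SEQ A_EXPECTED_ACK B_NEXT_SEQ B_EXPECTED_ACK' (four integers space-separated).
After event 0: A_seq=0 A_ack=248 B_seq=248 B_ack=0
After event 1: A_seq=0 A_ack=300 B_seq=300 B_ack=0
After event 2: A_seq=0 A_ack=300 B_seq=337 B_ack=0
After event 3: A_seq=0 A_ack=300 B_seq=394 B_ack=0
After event 4: A_seq=0 A_ack=394 B_seq=394 B_ack=0
After event 5: A_seq=132 A_ack=394 B_seq=394 B_ack=132
After event 6: A_seq=132 A_ack=482 B_seq=482 B_ack=132
After event 7: A_seq=132 A_ack=482 B_seq=482 B_ack=132

Answer: 132 482 482 132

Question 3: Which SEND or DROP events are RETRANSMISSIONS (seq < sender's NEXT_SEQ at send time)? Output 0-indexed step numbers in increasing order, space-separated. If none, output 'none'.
Answer: 4 7

Derivation:
Step 0: SEND seq=200 -> fresh
Step 1: SEND seq=248 -> fresh
Step 2: DROP seq=300 -> fresh
Step 3: SEND seq=337 -> fresh
Step 4: SEND seq=300 -> retransmit
Step 5: SEND seq=0 -> fresh
Step 6: SEND seq=394 -> fresh
Step 7: SEND seq=300 -> retransmit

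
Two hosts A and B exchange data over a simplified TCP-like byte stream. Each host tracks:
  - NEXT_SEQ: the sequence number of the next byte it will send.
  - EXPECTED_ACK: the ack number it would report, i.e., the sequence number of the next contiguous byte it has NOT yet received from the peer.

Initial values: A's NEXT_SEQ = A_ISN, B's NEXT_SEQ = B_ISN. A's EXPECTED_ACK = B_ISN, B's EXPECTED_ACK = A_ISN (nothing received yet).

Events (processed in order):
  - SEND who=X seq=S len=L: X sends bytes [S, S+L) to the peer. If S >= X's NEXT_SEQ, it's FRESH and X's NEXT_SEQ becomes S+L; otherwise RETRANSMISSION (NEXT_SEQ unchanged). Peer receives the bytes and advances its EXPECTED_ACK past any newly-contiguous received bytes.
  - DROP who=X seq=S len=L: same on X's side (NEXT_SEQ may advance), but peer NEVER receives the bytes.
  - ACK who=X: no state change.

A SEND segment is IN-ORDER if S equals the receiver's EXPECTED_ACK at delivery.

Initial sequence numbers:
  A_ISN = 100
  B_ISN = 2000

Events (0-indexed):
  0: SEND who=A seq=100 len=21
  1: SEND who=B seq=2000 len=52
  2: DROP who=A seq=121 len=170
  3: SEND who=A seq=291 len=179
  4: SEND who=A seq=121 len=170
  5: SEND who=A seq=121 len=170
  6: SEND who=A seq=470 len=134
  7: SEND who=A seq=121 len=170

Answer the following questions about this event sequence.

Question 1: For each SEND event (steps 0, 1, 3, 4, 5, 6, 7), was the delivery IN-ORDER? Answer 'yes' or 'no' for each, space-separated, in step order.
Step 0: SEND seq=100 -> in-order
Step 1: SEND seq=2000 -> in-order
Step 3: SEND seq=291 -> out-of-order
Step 4: SEND seq=121 -> in-order
Step 5: SEND seq=121 -> out-of-order
Step 6: SEND seq=470 -> in-order
Step 7: SEND seq=121 -> out-of-order

Answer: yes yes no yes no yes no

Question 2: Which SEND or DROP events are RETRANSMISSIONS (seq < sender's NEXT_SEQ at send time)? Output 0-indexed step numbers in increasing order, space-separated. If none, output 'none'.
Answer: 4 5 7

Derivation:
Step 0: SEND seq=100 -> fresh
Step 1: SEND seq=2000 -> fresh
Step 2: DROP seq=121 -> fresh
Step 3: SEND seq=291 -> fresh
Step 4: SEND seq=121 -> retransmit
Step 5: SEND seq=121 -> retransmit
Step 6: SEND seq=470 -> fresh
Step 7: SEND seq=121 -> retransmit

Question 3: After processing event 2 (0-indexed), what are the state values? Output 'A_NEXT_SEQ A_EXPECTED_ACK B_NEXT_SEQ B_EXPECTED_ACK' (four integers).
After event 0: A_seq=121 A_ack=2000 B_seq=2000 B_ack=121
After event 1: A_seq=121 A_ack=2052 B_seq=2052 B_ack=121
After event 2: A_seq=291 A_ack=2052 B_seq=2052 B_ack=121

291 2052 2052 121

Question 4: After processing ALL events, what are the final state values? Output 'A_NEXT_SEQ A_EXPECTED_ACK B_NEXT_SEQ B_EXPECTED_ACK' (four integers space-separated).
After event 0: A_seq=121 A_ack=2000 B_seq=2000 B_ack=121
After event 1: A_seq=121 A_ack=2052 B_seq=2052 B_ack=121
After event 2: A_seq=291 A_ack=2052 B_seq=2052 B_ack=121
After event 3: A_seq=470 A_ack=2052 B_seq=2052 B_ack=121
After event 4: A_seq=470 A_ack=2052 B_seq=2052 B_ack=470
After event 5: A_seq=470 A_ack=2052 B_seq=2052 B_ack=470
After event 6: A_seq=604 A_ack=2052 B_seq=2052 B_ack=604
After event 7: A_seq=604 A_ack=2052 B_seq=2052 B_ack=604

Answer: 604 2052 2052 604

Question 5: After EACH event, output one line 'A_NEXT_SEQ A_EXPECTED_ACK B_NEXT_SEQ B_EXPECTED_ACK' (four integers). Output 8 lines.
121 2000 2000 121
121 2052 2052 121
291 2052 2052 121
470 2052 2052 121
470 2052 2052 470
470 2052 2052 470
604 2052 2052 604
604 2052 2052 604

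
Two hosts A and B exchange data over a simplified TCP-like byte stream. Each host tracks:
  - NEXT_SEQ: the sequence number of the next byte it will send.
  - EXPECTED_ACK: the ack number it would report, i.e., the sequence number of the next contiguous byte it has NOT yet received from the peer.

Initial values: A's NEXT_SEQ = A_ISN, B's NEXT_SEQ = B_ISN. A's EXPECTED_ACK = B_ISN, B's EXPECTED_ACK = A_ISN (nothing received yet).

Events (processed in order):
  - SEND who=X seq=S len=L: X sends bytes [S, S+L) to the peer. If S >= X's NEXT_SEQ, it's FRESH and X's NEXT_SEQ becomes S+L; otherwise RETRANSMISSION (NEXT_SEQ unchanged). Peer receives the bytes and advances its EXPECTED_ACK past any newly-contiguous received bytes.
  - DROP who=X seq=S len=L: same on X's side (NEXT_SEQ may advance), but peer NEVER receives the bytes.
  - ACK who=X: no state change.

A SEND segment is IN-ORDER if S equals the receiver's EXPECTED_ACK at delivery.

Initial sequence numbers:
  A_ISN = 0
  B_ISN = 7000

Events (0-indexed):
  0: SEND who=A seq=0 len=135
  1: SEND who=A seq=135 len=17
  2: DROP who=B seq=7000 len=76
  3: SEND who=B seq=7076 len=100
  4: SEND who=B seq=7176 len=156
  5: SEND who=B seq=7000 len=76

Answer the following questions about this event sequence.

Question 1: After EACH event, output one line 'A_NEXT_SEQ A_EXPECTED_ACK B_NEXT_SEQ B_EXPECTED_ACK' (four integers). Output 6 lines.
135 7000 7000 135
152 7000 7000 152
152 7000 7076 152
152 7000 7176 152
152 7000 7332 152
152 7332 7332 152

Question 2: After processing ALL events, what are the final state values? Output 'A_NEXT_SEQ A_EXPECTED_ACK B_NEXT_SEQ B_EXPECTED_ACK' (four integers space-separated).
Answer: 152 7332 7332 152

Derivation:
After event 0: A_seq=135 A_ack=7000 B_seq=7000 B_ack=135
After event 1: A_seq=152 A_ack=7000 B_seq=7000 B_ack=152
After event 2: A_seq=152 A_ack=7000 B_seq=7076 B_ack=152
After event 3: A_seq=152 A_ack=7000 B_seq=7176 B_ack=152
After event 4: A_seq=152 A_ack=7000 B_seq=7332 B_ack=152
After event 5: A_seq=152 A_ack=7332 B_seq=7332 B_ack=152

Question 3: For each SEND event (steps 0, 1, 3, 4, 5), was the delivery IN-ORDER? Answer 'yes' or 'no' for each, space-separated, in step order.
Step 0: SEND seq=0 -> in-order
Step 1: SEND seq=135 -> in-order
Step 3: SEND seq=7076 -> out-of-order
Step 4: SEND seq=7176 -> out-of-order
Step 5: SEND seq=7000 -> in-order

Answer: yes yes no no yes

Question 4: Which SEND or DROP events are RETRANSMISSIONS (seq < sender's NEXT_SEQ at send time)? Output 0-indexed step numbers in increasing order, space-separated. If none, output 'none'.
Answer: 5

Derivation:
Step 0: SEND seq=0 -> fresh
Step 1: SEND seq=135 -> fresh
Step 2: DROP seq=7000 -> fresh
Step 3: SEND seq=7076 -> fresh
Step 4: SEND seq=7176 -> fresh
Step 5: SEND seq=7000 -> retransmit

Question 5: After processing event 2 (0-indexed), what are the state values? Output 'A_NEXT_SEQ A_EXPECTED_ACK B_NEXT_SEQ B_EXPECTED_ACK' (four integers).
After event 0: A_seq=135 A_ack=7000 B_seq=7000 B_ack=135
After event 1: A_seq=152 A_ack=7000 B_seq=7000 B_ack=152
After event 2: A_seq=152 A_ack=7000 B_seq=7076 B_ack=152

152 7000 7076 152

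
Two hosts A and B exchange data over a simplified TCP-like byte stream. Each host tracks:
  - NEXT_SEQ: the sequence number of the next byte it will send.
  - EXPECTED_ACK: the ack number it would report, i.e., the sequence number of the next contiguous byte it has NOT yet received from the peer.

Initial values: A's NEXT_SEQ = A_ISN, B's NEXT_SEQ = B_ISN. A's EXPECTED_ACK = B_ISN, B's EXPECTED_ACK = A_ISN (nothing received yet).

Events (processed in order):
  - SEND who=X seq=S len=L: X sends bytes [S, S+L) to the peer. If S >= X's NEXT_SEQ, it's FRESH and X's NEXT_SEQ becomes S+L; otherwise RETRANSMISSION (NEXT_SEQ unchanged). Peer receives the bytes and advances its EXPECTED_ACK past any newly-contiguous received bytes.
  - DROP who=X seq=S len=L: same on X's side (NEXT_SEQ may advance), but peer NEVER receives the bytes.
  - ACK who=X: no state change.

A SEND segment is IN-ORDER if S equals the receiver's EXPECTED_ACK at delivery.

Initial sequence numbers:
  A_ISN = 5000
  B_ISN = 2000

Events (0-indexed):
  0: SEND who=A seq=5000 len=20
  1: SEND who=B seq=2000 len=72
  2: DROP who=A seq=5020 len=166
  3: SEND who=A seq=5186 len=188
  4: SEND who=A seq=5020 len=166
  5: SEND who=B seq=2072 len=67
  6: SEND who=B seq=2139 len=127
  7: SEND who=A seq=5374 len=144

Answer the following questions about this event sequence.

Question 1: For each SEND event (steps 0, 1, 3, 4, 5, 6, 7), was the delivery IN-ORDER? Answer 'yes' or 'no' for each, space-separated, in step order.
Step 0: SEND seq=5000 -> in-order
Step 1: SEND seq=2000 -> in-order
Step 3: SEND seq=5186 -> out-of-order
Step 4: SEND seq=5020 -> in-order
Step 5: SEND seq=2072 -> in-order
Step 6: SEND seq=2139 -> in-order
Step 7: SEND seq=5374 -> in-order

Answer: yes yes no yes yes yes yes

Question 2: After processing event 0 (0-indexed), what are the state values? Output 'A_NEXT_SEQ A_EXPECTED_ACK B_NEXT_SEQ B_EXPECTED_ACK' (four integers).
After event 0: A_seq=5020 A_ack=2000 B_seq=2000 B_ack=5020

5020 2000 2000 5020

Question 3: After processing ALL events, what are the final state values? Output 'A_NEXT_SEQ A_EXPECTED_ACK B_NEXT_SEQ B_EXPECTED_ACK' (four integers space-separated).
Answer: 5518 2266 2266 5518

Derivation:
After event 0: A_seq=5020 A_ack=2000 B_seq=2000 B_ack=5020
After event 1: A_seq=5020 A_ack=2072 B_seq=2072 B_ack=5020
After event 2: A_seq=5186 A_ack=2072 B_seq=2072 B_ack=5020
After event 3: A_seq=5374 A_ack=2072 B_seq=2072 B_ack=5020
After event 4: A_seq=5374 A_ack=2072 B_seq=2072 B_ack=5374
After event 5: A_seq=5374 A_ack=2139 B_seq=2139 B_ack=5374
After event 6: A_seq=5374 A_ack=2266 B_seq=2266 B_ack=5374
After event 7: A_seq=5518 A_ack=2266 B_seq=2266 B_ack=5518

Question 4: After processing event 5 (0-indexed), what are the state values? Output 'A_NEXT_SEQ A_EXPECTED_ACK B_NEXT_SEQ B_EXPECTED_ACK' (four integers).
After event 0: A_seq=5020 A_ack=2000 B_seq=2000 B_ack=5020
After event 1: A_seq=5020 A_ack=2072 B_seq=2072 B_ack=5020
After event 2: A_seq=5186 A_ack=2072 B_seq=2072 B_ack=5020
After event 3: A_seq=5374 A_ack=2072 B_seq=2072 B_ack=5020
After event 4: A_seq=5374 A_ack=2072 B_seq=2072 B_ack=5374
After event 5: A_seq=5374 A_ack=2139 B_seq=2139 B_ack=5374

5374 2139 2139 5374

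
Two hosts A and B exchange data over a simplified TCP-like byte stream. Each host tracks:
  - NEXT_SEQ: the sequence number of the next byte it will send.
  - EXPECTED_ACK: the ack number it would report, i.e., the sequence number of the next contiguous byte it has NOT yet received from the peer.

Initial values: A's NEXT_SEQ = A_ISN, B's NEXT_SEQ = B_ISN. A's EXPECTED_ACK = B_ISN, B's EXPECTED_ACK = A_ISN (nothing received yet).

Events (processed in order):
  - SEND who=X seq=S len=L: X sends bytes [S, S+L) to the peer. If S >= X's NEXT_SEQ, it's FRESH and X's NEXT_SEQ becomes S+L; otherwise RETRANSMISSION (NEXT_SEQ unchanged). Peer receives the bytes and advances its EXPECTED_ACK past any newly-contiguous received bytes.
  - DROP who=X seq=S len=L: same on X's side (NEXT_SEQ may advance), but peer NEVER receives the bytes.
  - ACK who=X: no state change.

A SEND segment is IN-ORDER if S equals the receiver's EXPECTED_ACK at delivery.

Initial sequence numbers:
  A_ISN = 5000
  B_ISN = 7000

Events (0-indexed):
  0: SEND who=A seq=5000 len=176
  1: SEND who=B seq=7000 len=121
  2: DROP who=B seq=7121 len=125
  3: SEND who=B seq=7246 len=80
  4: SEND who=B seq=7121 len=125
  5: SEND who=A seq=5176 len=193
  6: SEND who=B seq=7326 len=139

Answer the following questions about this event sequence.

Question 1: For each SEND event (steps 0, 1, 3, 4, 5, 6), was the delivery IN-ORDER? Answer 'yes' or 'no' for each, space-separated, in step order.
Answer: yes yes no yes yes yes

Derivation:
Step 0: SEND seq=5000 -> in-order
Step 1: SEND seq=7000 -> in-order
Step 3: SEND seq=7246 -> out-of-order
Step 4: SEND seq=7121 -> in-order
Step 5: SEND seq=5176 -> in-order
Step 6: SEND seq=7326 -> in-order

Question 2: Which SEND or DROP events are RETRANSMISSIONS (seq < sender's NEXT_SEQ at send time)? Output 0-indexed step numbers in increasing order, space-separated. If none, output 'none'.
Step 0: SEND seq=5000 -> fresh
Step 1: SEND seq=7000 -> fresh
Step 2: DROP seq=7121 -> fresh
Step 3: SEND seq=7246 -> fresh
Step 4: SEND seq=7121 -> retransmit
Step 5: SEND seq=5176 -> fresh
Step 6: SEND seq=7326 -> fresh

Answer: 4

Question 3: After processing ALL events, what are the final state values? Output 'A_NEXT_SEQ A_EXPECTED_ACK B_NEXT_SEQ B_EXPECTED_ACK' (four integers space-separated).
After event 0: A_seq=5176 A_ack=7000 B_seq=7000 B_ack=5176
After event 1: A_seq=5176 A_ack=7121 B_seq=7121 B_ack=5176
After event 2: A_seq=5176 A_ack=7121 B_seq=7246 B_ack=5176
After event 3: A_seq=5176 A_ack=7121 B_seq=7326 B_ack=5176
After event 4: A_seq=5176 A_ack=7326 B_seq=7326 B_ack=5176
After event 5: A_seq=5369 A_ack=7326 B_seq=7326 B_ack=5369
After event 6: A_seq=5369 A_ack=7465 B_seq=7465 B_ack=5369

Answer: 5369 7465 7465 5369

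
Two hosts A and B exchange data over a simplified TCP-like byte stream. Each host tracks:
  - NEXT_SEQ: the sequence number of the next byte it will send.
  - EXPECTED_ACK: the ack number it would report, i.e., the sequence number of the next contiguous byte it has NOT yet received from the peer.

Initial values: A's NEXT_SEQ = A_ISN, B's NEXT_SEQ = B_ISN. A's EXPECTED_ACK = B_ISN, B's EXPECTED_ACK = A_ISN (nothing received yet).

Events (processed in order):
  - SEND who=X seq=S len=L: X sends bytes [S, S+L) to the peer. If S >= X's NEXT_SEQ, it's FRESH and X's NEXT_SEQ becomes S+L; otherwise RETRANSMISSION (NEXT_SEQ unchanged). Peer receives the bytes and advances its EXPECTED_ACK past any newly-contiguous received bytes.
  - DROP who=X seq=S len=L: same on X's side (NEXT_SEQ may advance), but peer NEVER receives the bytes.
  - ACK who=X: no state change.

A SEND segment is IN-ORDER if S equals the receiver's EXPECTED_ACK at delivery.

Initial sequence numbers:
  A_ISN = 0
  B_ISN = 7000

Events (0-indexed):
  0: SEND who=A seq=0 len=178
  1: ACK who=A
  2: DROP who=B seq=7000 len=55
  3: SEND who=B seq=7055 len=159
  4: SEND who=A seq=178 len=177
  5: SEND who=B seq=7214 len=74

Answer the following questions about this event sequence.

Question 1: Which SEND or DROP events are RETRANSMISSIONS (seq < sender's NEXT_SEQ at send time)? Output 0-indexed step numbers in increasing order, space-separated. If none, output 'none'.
Step 0: SEND seq=0 -> fresh
Step 2: DROP seq=7000 -> fresh
Step 3: SEND seq=7055 -> fresh
Step 4: SEND seq=178 -> fresh
Step 5: SEND seq=7214 -> fresh

Answer: none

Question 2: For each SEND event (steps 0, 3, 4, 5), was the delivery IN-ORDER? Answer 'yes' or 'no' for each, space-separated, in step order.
Answer: yes no yes no

Derivation:
Step 0: SEND seq=0 -> in-order
Step 3: SEND seq=7055 -> out-of-order
Step 4: SEND seq=178 -> in-order
Step 5: SEND seq=7214 -> out-of-order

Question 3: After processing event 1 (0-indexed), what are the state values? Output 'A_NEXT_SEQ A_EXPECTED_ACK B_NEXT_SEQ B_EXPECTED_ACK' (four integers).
After event 0: A_seq=178 A_ack=7000 B_seq=7000 B_ack=178
After event 1: A_seq=178 A_ack=7000 B_seq=7000 B_ack=178

178 7000 7000 178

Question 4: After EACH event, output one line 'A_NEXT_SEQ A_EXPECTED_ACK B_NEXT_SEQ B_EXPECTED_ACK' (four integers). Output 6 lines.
178 7000 7000 178
178 7000 7000 178
178 7000 7055 178
178 7000 7214 178
355 7000 7214 355
355 7000 7288 355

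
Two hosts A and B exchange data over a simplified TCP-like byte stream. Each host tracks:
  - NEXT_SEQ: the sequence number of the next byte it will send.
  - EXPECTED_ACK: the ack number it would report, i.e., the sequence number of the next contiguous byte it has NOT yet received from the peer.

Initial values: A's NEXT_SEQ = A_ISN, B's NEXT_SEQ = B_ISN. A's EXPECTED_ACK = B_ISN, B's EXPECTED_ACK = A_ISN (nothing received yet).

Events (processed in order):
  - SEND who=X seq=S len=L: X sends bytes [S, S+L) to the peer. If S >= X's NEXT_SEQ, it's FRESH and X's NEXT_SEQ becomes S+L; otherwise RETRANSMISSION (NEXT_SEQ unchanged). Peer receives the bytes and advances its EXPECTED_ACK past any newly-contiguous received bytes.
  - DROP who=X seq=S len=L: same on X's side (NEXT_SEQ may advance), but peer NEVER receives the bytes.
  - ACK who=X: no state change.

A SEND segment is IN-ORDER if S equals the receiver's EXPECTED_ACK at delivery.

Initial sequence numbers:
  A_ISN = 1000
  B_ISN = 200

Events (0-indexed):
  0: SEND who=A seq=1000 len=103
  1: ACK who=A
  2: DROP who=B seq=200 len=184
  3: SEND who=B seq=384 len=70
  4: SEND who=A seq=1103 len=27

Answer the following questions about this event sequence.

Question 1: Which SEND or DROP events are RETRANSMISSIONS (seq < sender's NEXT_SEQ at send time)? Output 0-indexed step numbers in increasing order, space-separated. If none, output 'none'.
Answer: none

Derivation:
Step 0: SEND seq=1000 -> fresh
Step 2: DROP seq=200 -> fresh
Step 3: SEND seq=384 -> fresh
Step 4: SEND seq=1103 -> fresh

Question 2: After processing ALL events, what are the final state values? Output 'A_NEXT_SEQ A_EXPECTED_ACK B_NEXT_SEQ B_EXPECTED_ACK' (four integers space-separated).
After event 0: A_seq=1103 A_ack=200 B_seq=200 B_ack=1103
After event 1: A_seq=1103 A_ack=200 B_seq=200 B_ack=1103
After event 2: A_seq=1103 A_ack=200 B_seq=384 B_ack=1103
After event 3: A_seq=1103 A_ack=200 B_seq=454 B_ack=1103
After event 4: A_seq=1130 A_ack=200 B_seq=454 B_ack=1130

Answer: 1130 200 454 1130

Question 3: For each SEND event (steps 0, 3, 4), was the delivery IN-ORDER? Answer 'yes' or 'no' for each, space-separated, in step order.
Step 0: SEND seq=1000 -> in-order
Step 3: SEND seq=384 -> out-of-order
Step 4: SEND seq=1103 -> in-order

Answer: yes no yes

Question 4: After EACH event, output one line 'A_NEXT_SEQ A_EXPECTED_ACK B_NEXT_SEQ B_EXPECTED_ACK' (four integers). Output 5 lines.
1103 200 200 1103
1103 200 200 1103
1103 200 384 1103
1103 200 454 1103
1130 200 454 1130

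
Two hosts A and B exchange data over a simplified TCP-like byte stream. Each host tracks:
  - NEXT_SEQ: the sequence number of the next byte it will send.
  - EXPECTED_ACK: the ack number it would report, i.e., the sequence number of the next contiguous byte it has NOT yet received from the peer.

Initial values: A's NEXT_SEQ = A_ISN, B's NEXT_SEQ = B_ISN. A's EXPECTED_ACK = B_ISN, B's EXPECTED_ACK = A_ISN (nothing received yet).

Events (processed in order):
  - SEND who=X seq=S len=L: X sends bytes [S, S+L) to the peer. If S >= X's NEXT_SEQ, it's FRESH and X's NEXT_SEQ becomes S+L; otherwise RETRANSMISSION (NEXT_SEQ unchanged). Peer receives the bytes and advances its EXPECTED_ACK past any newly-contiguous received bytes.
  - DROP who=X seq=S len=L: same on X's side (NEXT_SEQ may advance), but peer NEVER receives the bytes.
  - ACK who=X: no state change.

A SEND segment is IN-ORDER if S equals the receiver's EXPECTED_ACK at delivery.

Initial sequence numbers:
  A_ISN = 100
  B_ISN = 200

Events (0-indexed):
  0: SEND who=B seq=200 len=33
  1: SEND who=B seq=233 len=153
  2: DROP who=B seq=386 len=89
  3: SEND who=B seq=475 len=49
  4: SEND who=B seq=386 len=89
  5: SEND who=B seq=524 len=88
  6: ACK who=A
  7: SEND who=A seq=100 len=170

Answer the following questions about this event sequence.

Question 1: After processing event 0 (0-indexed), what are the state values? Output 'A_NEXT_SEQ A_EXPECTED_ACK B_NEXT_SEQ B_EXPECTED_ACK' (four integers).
After event 0: A_seq=100 A_ack=233 B_seq=233 B_ack=100

100 233 233 100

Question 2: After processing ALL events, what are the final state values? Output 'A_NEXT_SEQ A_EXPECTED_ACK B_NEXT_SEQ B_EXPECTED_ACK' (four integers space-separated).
Answer: 270 612 612 270

Derivation:
After event 0: A_seq=100 A_ack=233 B_seq=233 B_ack=100
After event 1: A_seq=100 A_ack=386 B_seq=386 B_ack=100
After event 2: A_seq=100 A_ack=386 B_seq=475 B_ack=100
After event 3: A_seq=100 A_ack=386 B_seq=524 B_ack=100
After event 4: A_seq=100 A_ack=524 B_seq=524 B_ack=100
After event 5: A_seq=100 A_ack=612 B_seq=612 B_ack=100
After event 6: A_seq=100 A_ack=612 B_seq=612 B_ack=100
After event 7: A_seq=270 A_ack=612 B_seq=612 B_ack=270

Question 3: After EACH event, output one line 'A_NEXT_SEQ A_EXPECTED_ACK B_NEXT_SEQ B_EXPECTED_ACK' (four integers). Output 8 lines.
100 233 233 100
100 386 386 100
100 386 475 100
100 386 524 100
100 524 524 100
100 612 612 100
100 612 612 100
270 612 612 270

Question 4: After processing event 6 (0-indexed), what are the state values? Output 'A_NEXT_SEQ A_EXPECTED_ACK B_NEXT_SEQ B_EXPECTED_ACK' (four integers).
After event 0: A_seq=100 A_ack=233 B_seq=233 B_ack=100
After event 1: A_seq=100 A_ack=386 B_seq=386 B_ack=100
After event 2: A_seq=100 A_ack=386 B_seq=475 B_ack=100
After event 3: A_seq=100 A_ack=386 B_seq=524 B_ack=100
After event 4: A_seq=100 A_ack=524 B_seq=524 B_ack=100
After event 5: A_seq=100 A_ack=612 B_seq=612 B_ack=100
After event 6: A_seq=100 A_ack=612 B_seq=612 B_ack=100

100 612 612 100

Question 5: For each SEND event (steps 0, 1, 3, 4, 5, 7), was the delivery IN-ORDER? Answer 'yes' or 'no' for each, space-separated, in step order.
Answer: yes yes no yes yes yes

Derivation:
Step 0: SEND seq=200 -> in-order
Step 1: SEND seq=233 -> in-order
Step 3: SEND seq=475 -> out-of-order
Step 4: SEND seq=386 -> in-order
Step 5: SEND seq=524 -> in-order
Step 7: SEND seq=100 -> in-order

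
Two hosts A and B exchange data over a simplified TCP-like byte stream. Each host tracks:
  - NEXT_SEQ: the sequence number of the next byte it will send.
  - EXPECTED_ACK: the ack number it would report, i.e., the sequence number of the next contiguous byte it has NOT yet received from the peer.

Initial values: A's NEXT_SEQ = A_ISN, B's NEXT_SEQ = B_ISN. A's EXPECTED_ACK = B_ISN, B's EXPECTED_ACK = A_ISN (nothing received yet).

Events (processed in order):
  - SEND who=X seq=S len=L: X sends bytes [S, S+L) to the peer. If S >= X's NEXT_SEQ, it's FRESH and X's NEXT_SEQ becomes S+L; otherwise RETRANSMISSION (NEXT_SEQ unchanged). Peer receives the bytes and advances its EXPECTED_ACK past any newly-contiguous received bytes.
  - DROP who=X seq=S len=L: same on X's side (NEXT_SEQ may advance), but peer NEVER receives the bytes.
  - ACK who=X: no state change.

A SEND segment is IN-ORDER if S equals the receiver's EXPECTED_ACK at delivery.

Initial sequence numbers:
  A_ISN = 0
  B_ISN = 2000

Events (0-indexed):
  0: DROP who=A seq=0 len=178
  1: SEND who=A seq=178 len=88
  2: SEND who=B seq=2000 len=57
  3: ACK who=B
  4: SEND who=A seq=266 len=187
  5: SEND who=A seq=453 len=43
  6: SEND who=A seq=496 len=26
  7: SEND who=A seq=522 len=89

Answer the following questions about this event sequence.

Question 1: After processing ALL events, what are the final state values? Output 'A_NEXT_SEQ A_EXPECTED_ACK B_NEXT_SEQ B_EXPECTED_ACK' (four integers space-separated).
Answer: 611 2057 2057 0

Derivation:
After event 0: A_seq=178 A_ack=2000 B_seq=2000 B_ack=0
After event 1: A_seq=266 A_ack=2000 B_seq=2000 B_ack=0
After event 2: A_seq=266 A_ack=2057 B_seq=2057 B_ack=0
After event 3: A_seq=266 A_ack=2057 B_seq=2057 B_ack=0
After event 4: A_seq=453 A_ack=2057 B_seq=2057 B_ack=0
After event 5: A_seq=496 A_ack=2057 B_seq=2057 B_ack=0
After event 6: A_seq=522 A_ack=2057 B_seq=2057 B_ack=0
After event 7: A_seq=611 A_ack=2057 B_seq=2057 B_ack=0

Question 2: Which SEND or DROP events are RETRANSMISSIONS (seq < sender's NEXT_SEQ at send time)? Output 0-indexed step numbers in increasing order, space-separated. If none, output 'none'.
Step 0: DROP seq=0 -> fresh
Step 1: SEND seq=178 -> fresh
Step 2: SEND seq=2000 -> fresh
Step 4: SEND seq=266 -> fresh
Step 5: SEND seq=453 -> fresh
Step 6: SEND seq=496 -> fresh
Step 7: SEND seq=522 -> fresh

Answer: none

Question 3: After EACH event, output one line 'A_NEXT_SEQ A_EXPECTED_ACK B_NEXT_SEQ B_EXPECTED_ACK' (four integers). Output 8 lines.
178 2000 2000 0
266 2000 2000 0
266 2057 2057 0
266 2057 2057 0
453 2057 2057 0
496 2057 2057 0
522 2057 2057 0
611 2057 2057 0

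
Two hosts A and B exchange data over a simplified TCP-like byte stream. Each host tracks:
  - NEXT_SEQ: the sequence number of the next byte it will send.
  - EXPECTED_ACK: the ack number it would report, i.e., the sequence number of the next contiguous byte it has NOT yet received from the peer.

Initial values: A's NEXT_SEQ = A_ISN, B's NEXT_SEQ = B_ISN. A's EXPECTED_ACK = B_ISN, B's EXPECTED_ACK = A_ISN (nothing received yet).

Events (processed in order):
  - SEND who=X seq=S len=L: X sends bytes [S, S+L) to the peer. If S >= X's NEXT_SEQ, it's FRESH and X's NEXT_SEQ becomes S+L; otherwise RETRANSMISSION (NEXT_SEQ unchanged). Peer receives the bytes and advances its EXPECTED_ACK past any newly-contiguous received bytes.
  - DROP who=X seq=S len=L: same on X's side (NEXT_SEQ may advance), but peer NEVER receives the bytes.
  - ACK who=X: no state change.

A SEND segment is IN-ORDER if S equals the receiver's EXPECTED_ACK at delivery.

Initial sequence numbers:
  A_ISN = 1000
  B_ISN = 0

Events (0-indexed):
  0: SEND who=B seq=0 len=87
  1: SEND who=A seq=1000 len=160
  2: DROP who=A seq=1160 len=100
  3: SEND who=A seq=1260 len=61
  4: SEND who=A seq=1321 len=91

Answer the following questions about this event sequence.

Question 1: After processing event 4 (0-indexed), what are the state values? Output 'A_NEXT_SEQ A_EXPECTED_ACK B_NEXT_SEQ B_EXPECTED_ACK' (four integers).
After event 0: A_seq=1000 A_ack=87 B_seq=87 B_ack=1000
After event 1: A_seq=1160 A_ack=87 B_seq=87 B_ack=1160
After event 2: A_seq=1260 A_ack=87 B_seq=87 B_ack=1160
After event 3: A_seq=1321 A_ack=87 B_seq=87 B_ack=1160
After event 4: A_seq=1412 A_ack=87 B_seq=87 B_ack=1160

1412 87 87 1160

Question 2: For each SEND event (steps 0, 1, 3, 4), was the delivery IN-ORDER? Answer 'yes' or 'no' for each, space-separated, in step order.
Answer: yes yes no no

Derivation:
Step 0: SEND seq=0 -> in-order
Step 1: SEND seq=1000 -> in-order
Step 3: SEND seq=1260 -> out-of-order
Step 4: SEND seq=1321 -> out-of-order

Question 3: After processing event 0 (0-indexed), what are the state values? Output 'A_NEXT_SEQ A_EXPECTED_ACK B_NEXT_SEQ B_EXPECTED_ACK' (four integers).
After event 0: A_seq=1000 A_ack=87 B_seq=87 B_ack=1000

1000 87 87 1000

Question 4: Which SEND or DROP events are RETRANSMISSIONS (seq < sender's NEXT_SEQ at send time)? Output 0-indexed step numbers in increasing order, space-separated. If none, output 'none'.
Step 0: SEND seq=0 -> fresh
Step 1: SEND seq=1000 -> fresh
Step 2: DROP seq=1160 -> fresh
Step 3: SEND seq=1260 -> fresh
Step 4: SEND seq=1321 -> fresh

Answer: none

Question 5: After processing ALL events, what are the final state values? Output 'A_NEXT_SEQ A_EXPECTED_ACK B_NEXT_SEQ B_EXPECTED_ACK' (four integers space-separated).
After event 0: A_seq=1000 A_ack=87 B_seq=87 B_ack=1000
After event 1: A_seq=1160 A_ack=87 B_seq=87 B_ack=1160
After event 2: A_seq=1260 A_ack=87 B_seq=87 B_ack=1160
After event 3: A_seq=1321 A_ack=87 B_seq=87 B_ack=1160
After event 4: A_seq=1412 A_ack=87 B_seq=87 B_ack=1160

Answer: 1412 87 87 1160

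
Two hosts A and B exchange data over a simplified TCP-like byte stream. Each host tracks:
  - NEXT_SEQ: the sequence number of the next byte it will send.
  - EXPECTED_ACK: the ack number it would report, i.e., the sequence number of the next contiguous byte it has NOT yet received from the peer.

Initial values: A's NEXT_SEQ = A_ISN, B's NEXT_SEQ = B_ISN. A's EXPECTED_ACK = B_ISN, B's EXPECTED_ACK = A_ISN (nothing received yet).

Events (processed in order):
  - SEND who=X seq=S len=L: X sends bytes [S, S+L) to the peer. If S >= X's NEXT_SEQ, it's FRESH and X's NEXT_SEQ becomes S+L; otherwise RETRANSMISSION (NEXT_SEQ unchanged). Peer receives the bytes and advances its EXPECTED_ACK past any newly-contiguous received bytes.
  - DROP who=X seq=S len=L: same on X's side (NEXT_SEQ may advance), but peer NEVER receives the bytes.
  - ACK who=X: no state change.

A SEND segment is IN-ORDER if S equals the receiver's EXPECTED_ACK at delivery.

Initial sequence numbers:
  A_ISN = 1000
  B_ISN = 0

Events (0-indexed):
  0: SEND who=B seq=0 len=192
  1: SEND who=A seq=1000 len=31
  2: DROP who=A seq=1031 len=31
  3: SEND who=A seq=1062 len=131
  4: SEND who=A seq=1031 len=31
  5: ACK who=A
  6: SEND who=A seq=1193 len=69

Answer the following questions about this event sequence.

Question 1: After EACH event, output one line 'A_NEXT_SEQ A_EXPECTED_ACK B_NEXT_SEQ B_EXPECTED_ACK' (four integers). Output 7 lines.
1000 192 192 1000
1031 192 192 1031
1062 192 192 1031
1193 192 192 1031
1193 192 192 1193
1193 192 192 1193
1262 192 192 1262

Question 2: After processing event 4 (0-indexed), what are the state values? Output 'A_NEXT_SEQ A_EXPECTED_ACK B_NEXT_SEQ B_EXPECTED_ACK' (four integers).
After event 0: A_seq=1000 A_ack=192 B_seq=192 B_ack=1000
After event 1: A_seq=1031 A_ack=192 B_seq=192 B_ack=1031
After event 2: A_seq=1062 A_ack=192 B_seq=192 B_ack=1031
After event 3: A_seq=1193 A_ack=192 B_seq=192 B_ack=1031
After event 4: A_seq=1193 A_ack=192 B_seq=192 B_ack=1193

1193 192 192 1193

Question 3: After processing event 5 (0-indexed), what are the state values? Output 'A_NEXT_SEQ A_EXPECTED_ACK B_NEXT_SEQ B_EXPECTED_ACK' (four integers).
After event 0: A_seq=1000 A_ack=192 B_seq=192 B_ack=1000
After event 1: A_seq=1031 A_ack=192 B_seq=192 B_ack=1031
After event 2: A_seq=1062 A_ack=192 B_seq=192 B_ack=1031
After event 3: A_seq=1193 A_ack=192 B_seq=192 B_ack=1031
After event 4: A_seq=1193 A_ack=192 B_seq=192 B_ack=1193
After event 5: A_seq=1193 A_ack=192 B_seq=192 B_ack=1193

1193 192 192 1193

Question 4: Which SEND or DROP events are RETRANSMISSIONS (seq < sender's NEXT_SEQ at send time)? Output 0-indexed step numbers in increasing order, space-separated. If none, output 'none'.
Answer: 4

Derivation:
Step 0: SEND seq=0 -> fresh
Step 1: SEND seq=1000 -> fresh
Step 2: DROP seq=1031 -> fresh
Step 3: SEND seq=1062 -> fresh
Step 4: SEND seq=1031 -> retransmit
Step 6: SEND seq=1193 -> fresh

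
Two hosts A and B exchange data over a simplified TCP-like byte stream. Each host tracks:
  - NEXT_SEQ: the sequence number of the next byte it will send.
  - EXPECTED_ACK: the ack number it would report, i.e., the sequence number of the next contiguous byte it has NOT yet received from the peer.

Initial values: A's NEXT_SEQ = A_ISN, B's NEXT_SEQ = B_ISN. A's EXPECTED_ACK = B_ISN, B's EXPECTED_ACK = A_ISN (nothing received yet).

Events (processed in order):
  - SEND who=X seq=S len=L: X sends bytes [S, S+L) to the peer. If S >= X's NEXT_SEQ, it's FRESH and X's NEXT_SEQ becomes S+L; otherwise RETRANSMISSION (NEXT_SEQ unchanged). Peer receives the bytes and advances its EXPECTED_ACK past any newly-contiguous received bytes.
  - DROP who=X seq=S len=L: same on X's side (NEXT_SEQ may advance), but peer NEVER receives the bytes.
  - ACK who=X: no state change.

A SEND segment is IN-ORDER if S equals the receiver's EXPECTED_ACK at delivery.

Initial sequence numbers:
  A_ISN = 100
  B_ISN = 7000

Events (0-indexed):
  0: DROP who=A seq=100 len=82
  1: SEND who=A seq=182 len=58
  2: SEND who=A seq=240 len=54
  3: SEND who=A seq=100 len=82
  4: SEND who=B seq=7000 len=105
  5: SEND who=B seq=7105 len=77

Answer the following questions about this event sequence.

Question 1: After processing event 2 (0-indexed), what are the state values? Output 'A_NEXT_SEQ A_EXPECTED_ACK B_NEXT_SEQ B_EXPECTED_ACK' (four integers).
After event 0: A_seq=182 A_ack=7000 B_seq=7000 B_ack=100
After event 1: A_seq=240 A_ack=7000 B_seq=7000 B_ack=100
After event 2: A_seq=294 A_ack=7000 B_seq=7000 B_ack=100

294 7000 7000 100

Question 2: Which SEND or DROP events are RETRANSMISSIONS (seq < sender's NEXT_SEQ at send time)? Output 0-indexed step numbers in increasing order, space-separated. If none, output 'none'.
Step 0: DROP seq=100 -> fresh
Step 1: SEND seq=182 -> fresh
Step 2: SEND seq=240 -> fresh
Step 3: SEND seq=100 -> retransmit
Step 4: SEND seq=7000 -> fresh
Step 5: SEND seq=7105 -> fresh

Answer: 3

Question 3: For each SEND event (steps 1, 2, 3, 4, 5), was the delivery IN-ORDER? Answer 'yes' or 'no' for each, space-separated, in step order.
Answer: no no yes yes yes

Derivation:
Step 1: SEND seq=182 -> out-of-order
Step 2: SEND seq=240 -> out-of-order
Step 3: SEND seq=100 -> in-order
Step 4: SEND seq=7000 -> in-order
Step 5: SEND seq=7105 -> in-order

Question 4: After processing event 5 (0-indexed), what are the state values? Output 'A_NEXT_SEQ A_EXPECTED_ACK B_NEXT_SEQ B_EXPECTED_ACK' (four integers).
After event 0: A_seq=182 A_ack=7000 B_seq=7000 B_ack=100
After event 1: A_seq=240 A_ack=7000 B_seq=7000 B_ack=100
After event 2: A_seq=294 A_ack=7000 B_seq=7000 B_ack=100
After event 3: A_seq=294 A_ack=7000 B_seq=7000 B_ack=294
After event 4: A_seq=294 A_ack=7105 B_seq=7105 B_ack=294
After event 5: A_seq=294 A_ack=7182 B_seq=7182 B_ack=294

294 7182 7182 294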